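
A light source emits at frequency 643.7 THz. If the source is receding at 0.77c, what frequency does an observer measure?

β = v/c = 0.77
(1-β)/(1+β) = 0.23/1.77 = 0.129944
Doppler factor = √(0.129944) = 0.36048
f_obs = 643.7 × 0.36048 = 232.0 THz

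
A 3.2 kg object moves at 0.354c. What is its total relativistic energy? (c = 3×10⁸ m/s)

γ = 1/√(1 - 0.354²) = 1.069
mc² = 3.2 × (3×10⁸)² = 2.880×10¹⁷ J
E = γmc² = 1.069 × 2.880×10¹⁷ = 3.079×10¹⁷ J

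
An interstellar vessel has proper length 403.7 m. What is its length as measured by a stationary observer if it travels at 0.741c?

Proper length L₀ = 403.7 m
γ = 1/√(1 - 0.741²) = 1.489
L = L₀/γ = 403.7/1.489 = 271.1 m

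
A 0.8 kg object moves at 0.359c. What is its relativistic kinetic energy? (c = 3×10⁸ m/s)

γ = 1/√(1 - 0.359²) = 1.071424
γ - 1 = 0.071424
KE = (γ-1)mc² = 0.071424 × 0.8 × (3×10⁸)² = 5.143×10¹⁵ J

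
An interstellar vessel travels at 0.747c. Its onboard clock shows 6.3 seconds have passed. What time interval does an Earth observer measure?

Proper time Δt₀ = 6.3 seconds
γ = 1/√(1 - 0.747²) = 1.5042
Δt = γΔt₀ = 1.5042 × 6.3 = 9.476 seconds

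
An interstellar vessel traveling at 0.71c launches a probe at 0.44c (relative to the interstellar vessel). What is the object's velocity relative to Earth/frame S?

u = (u' + v)/(1 + u'v/c²)
Numerator: 0.44 + 0.71 = 1.15
Denominator: 1 + 0.3124 = 1.3124
u = 1.15/1.3124 = 0.8763c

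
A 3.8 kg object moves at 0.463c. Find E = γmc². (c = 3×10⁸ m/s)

γ = 1/√(1 - 0.463²) = 1.128
mc² = 3.8 × (3×10⁸)² = 3.420×10¹⁷ J
E = γmc² = 1.128 × 3.420×10¹⁷ = 3.858×10¹⁷ J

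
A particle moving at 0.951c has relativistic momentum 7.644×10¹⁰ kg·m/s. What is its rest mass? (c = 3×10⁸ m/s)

γ = 1/√(1 - 0.951²) = 3.2342
v = 0.951 × 3×10⁸ = 2.853×10⁸ m/s
m = p/(γv) = 7.644×10¹⁰/(3.2342 × 2.853×10⁸) = 82.84 kg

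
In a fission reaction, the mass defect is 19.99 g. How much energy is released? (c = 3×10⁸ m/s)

Convert mass defect: Δm = 19.99 g = 0.01999 kg
E = Δm·c² = 0.01999 × (3×10⁸)²
= 0.01999 × 9×10¹⁶ = 1.799×10¹⁵ J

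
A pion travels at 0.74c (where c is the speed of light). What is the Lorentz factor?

v/c = 0.74, so (v/c)² = 0.5476
1 - (v/c)² = 0.4524
γ = 1/√(0.4524) = 1.487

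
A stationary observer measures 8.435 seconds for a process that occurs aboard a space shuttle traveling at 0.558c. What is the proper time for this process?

Dilated time Δt = 8.435 seconds
γ = 1/√(1 - 0.558²) = 1.205
Δt₀ = Δt/γ = 8.435/1.205 = 7.000 seconds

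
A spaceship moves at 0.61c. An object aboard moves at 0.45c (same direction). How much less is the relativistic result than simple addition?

Classical: u' + v = 0.45 + 0.61 = 1.06c
Relativistic: u = (0.45 + 0.61)/(1 + 0.2745) = 1.06/1.2745 = 0.8317c
Difference: 1.06 - 0.8317 = 0.2283c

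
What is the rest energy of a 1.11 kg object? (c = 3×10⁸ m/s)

c² = (3×10⁸)² = 9.000×10¹⁶ m²/s²
E₀ = mc² = 1.11 × 9.000×10¹⁶ = 9.990×10¹⁶ J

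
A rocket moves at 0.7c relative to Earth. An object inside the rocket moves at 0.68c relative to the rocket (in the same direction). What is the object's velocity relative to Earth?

u = (u' + v)/(1 + u'v/c²)
Numerator: 0.68 + 0.7 = 1.38
Denominator: 1 + 0.476 = 1.476
u = 1.38/1.476 = 0.9350c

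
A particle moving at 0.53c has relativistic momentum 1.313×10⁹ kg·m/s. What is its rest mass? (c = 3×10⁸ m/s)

γ = 1/√(1 - 0.53²) = 1.1792
v = 0.53 × 3×10⁸ = 1.590×10⁸ m/s
m = p/(γv) = 1.313×10⁹/(1.1792 × 1.590×10⁸) = 7.003 kg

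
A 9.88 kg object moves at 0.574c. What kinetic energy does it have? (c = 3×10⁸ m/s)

γ = 1/√(1 - 0.574²) = 1.2212
γ - 1 = 0.2212
KE = (γ-1)mc² = 0.2212 × 9.88 × (3×10⁸)² = 1.967×10¹⁷ J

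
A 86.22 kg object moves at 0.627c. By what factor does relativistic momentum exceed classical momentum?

p_rel = γmv, p_class = mv
Ratio = γ = 1/√(1 - 0.627²) = 1.284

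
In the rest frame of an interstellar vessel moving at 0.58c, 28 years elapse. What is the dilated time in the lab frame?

Proper time Δt₀ = 28 years
γ = 1/√(1 - 0.58²) = 1.2276
Δt = γΔt₀ = 1.2276 × 28 = 34.37 years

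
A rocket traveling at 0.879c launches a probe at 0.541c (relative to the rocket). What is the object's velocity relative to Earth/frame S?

u = (u' + v)/(1 + u'v/c²)
Numerator: 0.541 + 0.879 = 1.42
Denominator: 1 + 0.475539 = 1.475539
u = 1.42/1.475539 = 0.9624c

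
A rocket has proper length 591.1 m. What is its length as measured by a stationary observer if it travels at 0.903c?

Proper length L₀ = 591.1 m
γ = 1/√(1 - 0.903²) = 2.3275
L = L₀/γ = 591.1/2.3275 = 254.0 m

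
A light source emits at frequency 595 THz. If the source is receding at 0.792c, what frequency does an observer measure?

β = v/c = 0.792
(1-β)/(1+β) = 0.208/1.792 = 0.1161
Doppler factor = √(0.1161) = 0.3407
f_obs = 595 × 0.3407 = 202.7 THz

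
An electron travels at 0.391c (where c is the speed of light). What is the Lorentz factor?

v/c = 0.391, so (v/c)² = 0.152881
1 - (v/c)² = 0.847119
γ = 1/√(0.847119) = 1.086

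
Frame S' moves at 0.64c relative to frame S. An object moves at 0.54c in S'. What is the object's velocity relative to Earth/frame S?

u = (u' + v)/(1 + u'v/c²)
Numerator: 0.54 + 0.64 = 1.18
Denominator: 1 + 0.3456 = 1.3456
u = 1.18/1.3456 = 0.8769c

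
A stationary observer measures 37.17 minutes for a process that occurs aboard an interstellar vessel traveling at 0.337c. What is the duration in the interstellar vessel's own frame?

Dilated time Δt = 37.17 minutes
γ = 1/√(1 - 0.337²) = 1.062
Δt₀ = Δt/γ = 37.17/1.062 = 35.00 minutes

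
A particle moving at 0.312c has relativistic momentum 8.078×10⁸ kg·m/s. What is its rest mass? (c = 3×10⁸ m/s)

γ = 1/√(1 - 0.312²) = 1.0525
v = 0.312 × 3×10⁸ = 9.360×10⁷ m/s
m = p/(γv) = 8.078×10⁸/(1.0525 × 9.360×10⁷) = 8.200 kg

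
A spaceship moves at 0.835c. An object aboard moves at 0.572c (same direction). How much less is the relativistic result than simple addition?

Classical: u' + v = 0.572 + 0.835 = 1.407c
Relativistic: u = (0.572 + 0.835)/(1 + 0.47762) = 1.407/1.47762 = 0.9522c
Difference: 1.407 - 0.9522 = 0.4548c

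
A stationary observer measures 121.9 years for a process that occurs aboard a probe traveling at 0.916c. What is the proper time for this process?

Dilated time Δt = 121.9 years
γ = 1/√(1 - 0.916²) = 2.493
Δt₀ = Δt/γ = 121.9/2.493 = 48.90 years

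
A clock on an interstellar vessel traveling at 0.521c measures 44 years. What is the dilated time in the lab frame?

Proper time Δt₀ = 44 years
γ = 1/√(1 - 0.521²) = 1.1716
Δt = γΔt₀ = 1.1716 × 44 = 51.55 years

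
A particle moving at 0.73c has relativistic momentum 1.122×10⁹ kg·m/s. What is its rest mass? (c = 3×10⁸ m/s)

γ = 1/√(1 - 0.73²) = 1.4632
v = 0.73 × 3×10⁸ = 2.190×10⁸ m/s
m = p/(γv) = 1.122×10⁹/(1.4632 × 2.190×10⁸) = 3.501 kg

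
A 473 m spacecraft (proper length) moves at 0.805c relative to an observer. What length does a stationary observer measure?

Proper length L₀ = 473 m
γ = 1/√(1 - 0.805²) = 1.6856
L = L₀/γ = 473/1.6856 = 280.6 m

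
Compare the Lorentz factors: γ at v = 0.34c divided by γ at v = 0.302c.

γ₁ = 1/√(1 - 0.34²) = 1.0633
γ₂ = 1/√(1 - 0.302²) = 1.0490
γ₁/γ₂ = 1.0633/1.0490 = 1.014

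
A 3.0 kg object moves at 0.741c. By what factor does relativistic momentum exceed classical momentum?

p_rel = γmv, p_class = mv
Ratio = γ = 1/√(1 - 0.741²) = 1.489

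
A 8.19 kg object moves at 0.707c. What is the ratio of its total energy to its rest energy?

E = γmc², E₀ = mc²
E/E₀ = γ = 1/√(1 - 0.707²) = 1.414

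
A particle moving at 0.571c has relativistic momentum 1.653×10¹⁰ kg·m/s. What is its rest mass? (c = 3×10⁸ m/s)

γ = 1/√(1 - 0.571²) = 1.2181
v = 0.571 × 3×10⁸ = 1.713×10⁸ m/s
m = p/(γv) = 1.653×10¹⁰/(1.2181 × 1.713×10⁸) = 79.22 kg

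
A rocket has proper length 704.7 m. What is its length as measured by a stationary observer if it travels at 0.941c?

Proper length L₀ = 704.7 m
γ = 1/√(1 - 0.941²) = 2.955
L = L₀/γ = 704.7/2.955 = 238.5 m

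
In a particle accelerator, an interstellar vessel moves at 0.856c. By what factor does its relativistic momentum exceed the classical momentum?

p_rel = γmv, p_class = mv
Ratio = γ = 1/√(1 - 0.856²)
= 1/√(0.267264) = 1.934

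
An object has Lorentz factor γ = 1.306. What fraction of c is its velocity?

From γ = 1/√(1 - v²/c²):
1/γ² = 1/1.306² = 0.5863
v²/c² = 1 - 0.5863 = 0.4137
v/c = √(0.4137) = 0.6432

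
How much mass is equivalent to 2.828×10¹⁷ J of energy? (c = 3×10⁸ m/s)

From E = mc², we get m = E/c²
c² = (3×10⁸)² = 9×10¹⁶ m²/s²
m = 2.828×10¹⁷ / 9×10¹⁶ = 3.142 kg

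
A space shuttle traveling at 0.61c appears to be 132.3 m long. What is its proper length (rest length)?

Contracted length L = 132.3 m
γ = 1/√(1 - 0.61²) = 1.262
L₀ = γL = 1.262 × 132.3 = 167.0 m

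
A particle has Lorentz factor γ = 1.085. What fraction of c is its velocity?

From γ = 1/√(1 - v²/c²):
1/γ² = 1/1.085² = 0.84946
v²/c² = 1 - 0.84946 = 0.15054
v/c = √(0.15054) = 0.3880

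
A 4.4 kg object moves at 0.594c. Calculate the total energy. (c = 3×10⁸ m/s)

γ = 1/√(1 - 0.594²) = 1.2431
mc² = 4.4 × (3×10⁸)² = 3.960×10¹⁷ J
E = γmc² = 1.2431 × 3.960×10¹⁷ = 4.923×10¹⁷ J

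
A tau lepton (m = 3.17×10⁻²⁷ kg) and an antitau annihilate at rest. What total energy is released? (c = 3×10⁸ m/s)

Both particles have the same rest mass, so total mass = 2m
E = 2m·c² = 2 × 3.17×10⁻²⁷ × (3×10⁸)²
= 2 × 3.17×10⁻²⁷ × 9×10¹⁶
= 5.706×10⁻¹⁰ J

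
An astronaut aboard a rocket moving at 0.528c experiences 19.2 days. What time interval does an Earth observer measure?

Proper time Δt₀ = 19.2 days
γ = 1/√(1 - 0.528²) = 1.1775
Δt = γΔt₀ = 1.1775 × 19.2 = 22.61 days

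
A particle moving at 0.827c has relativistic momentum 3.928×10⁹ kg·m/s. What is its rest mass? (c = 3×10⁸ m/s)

γ = 1/√(1 - 0.827²) = 1.7787
v = 0.827 × 3×10⁸ = 2.481×10⁸ m/s
m = p/(γv) = 3.928×10⁹/(1.7787 × 2.481×10⁸) = 8.901 kg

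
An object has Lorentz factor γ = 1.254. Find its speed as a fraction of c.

From γ = 1/√(1 - v²/c²):
1/γ² = 1/1.254² = 0.6359
v²/c² = 1 - 0.6359 = 0.3641
v/c = √(0.3641) = 0.6034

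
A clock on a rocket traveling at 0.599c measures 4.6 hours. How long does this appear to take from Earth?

Proper time Δt₀ = 4.6 hours
γ = 1/√(1 - 0.599²) = 1.249
Δt = γΔt₀ = 1.249 × 4.6 = 5.745 hours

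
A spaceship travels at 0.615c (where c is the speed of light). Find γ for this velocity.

v/c = 0.615, so (v/c)² = 0.378225
1 - (v/c)² = 0.621775
γ = 1/√(0.621775) = 1.268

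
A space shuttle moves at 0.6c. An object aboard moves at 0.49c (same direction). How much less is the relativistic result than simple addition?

Classical: u' + v = 0.49 + 0.6 = 1.09c
Relativistic: u = (0.49 + 0.6)/(1 + 0.294) = 1.09/1.294 = 0.8423c
Difference: 1.09 - 0.8423 = 0.2477c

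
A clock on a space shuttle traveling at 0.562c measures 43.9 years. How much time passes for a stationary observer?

Proper time Δt₀ = 43.9 years
γ = 1/√(1 - 0.562²) = 1.20899
Δt = γΔt₀ = 1.20899 × 43.9 = 53.07 years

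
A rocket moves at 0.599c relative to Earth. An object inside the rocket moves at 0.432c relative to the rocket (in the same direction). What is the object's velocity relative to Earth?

u = (u' + v)/(1 + u'v/c²)
Numerator: 0.432 + 0.599 = 1.031
Denominator: 1 + 0.258768 = 1.258768
u = 1.031/1.258768 = 0.8191c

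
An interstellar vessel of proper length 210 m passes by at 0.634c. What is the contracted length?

Proper length L₀ = 210 m
γ = 1/√(1 - 0.634²) = 1.293
L = L₀/γ = 210/1.293 = 162.4 m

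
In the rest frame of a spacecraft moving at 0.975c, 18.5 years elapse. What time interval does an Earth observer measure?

Proper time Δt₀ = 18.5 years
γ = 1/√(1 - 0.975²) = 4.5004
Δt = γΔt₀ = 4.5004 × 18.5 = 83.26 years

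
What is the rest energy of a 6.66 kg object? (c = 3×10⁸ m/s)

c² = (3×10⁸)² = 9.000×10¹⁶ m²/s²
E₀ = mc² = 6.66 × 9.000×10¹⁶ = 5.994×10¹⁷ J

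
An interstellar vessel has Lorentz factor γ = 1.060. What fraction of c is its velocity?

From γ = 1/√(1 - v²/c²):
1/γ² = 1/1.060² = 0.8900
v²/c² = 1 - 0.8900 = 0.1100
v/c = √(0.1100) = 0.3317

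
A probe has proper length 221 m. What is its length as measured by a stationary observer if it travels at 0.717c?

Proper length L₀ = 221 m
γ = 1/√(1 - 0.717²) = 1.43457
L = L₀/γ = 221/1.43457 = 154.1 m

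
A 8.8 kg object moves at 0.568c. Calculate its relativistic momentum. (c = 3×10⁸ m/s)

γ = 1/√(1 - 0.568²) = 1.215
v = 0.568 × 3×10⁸ = 1.704×10⁸ m/s
p = γmv = 1.215 × 8.8 × 1.704×10⁸ = 1.822×10⁹ kg·m/s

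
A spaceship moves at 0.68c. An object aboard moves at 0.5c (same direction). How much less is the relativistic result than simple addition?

Classical: u' + v = 0.5 + 0.68 = 1.18c
Relativistic: u = (0.5 + 0.68)/(1 + 0.34) = 1.18/1.34 = 0.8806c
Difference: 1.18 - 0.8806 = 0.2994c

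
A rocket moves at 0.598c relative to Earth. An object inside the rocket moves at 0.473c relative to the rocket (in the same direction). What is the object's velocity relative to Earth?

u = (u' + v)/(1 + u'v/c²)
Numerator: 0.473 + 0.598 = 1.071
Denominator: 1 + 0.282854 = 1.282854
u = 1.071/1.282854 = 0.8349c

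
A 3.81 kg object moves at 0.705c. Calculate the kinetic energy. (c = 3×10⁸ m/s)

γ = 1/√(1 - 0.705²) = 1.410
γ - 1 = 0.4100
KE = (γ-1)mc² = 0.4100 × 3.81 × (3×10⁸)² = 1.406×10¹⁷ J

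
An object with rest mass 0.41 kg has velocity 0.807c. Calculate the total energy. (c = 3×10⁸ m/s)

γ = 1/√(1 - 0.807²) = 1.6933
mc² = 0.41 × (3×10⁸)² = 3.690×10¹⁶ J
E = γmc² = 1.6933 × 3.690×10¹⁶ = 6.248×10¹⁶ J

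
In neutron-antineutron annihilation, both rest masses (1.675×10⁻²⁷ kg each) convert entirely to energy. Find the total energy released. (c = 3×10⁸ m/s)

Both particles have the same rest mass, so total mass = 2m
E = 2m·c² = 2 × 1.675×10⁻²⁷ × (3×10⁸)²
= 2 × 1.675×10⁻²⁷ × 9×10¹⁶
= 3.015×10⁻¹⁰ J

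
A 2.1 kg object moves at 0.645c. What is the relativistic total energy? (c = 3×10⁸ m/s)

γ = 1/√(1 - 0.645²) = 1.3086
mc² = 2.1 × (3×10⁸)² = 1.890×10¹⁷ J
E = γmc² = 1.3086 × 1.890×10¹⁷ = 2.473×10¹⁷ J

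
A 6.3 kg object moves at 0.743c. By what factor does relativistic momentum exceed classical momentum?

p_rel = γmv, p_class = mv
Ratio = γ = 1/√(1 - 0.743²) = 1.494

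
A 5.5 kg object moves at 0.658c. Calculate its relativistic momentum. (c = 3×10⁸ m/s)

γ = 1/√(1 - 0.658²) = 1.328
v = 0.658 × 3×10⁸ = 1.974×10⁸ m/s
p = γmv = 1.328 × 5.5 × 1.974×10⁸ = 1.442×10⁹ kg·m/s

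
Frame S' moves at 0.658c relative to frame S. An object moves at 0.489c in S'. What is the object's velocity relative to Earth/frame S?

u = (u' + v)/(1 + u'v/c²)
Numerator: 0.489 + 0.658 = 1.147
Denominator: 1 + 0.321762 = 1.321762
u = 1.147/1.321762 = 0.8678c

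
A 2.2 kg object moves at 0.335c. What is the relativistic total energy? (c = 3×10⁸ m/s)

γ = 1/√(1 - 0.335²) = 1.061
mc² = 2.2 × (3×10⁸)² = 1.980×10¹⁷ J
E = γmc² = 1.061 × 1.980×10¹⁷ = 2.101×10¹⁷ J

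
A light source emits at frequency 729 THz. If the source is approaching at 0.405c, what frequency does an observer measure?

β = v/c = 0.405
(1+β)/(1-β) = 1.405/0.595 = 2.361
Doppler factor = √(2.361) = 1.537
f_obs = 729 × 1.537 = 1120 THz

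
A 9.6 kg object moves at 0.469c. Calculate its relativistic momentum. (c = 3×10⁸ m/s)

γ = 1/√(1 - 0.469²) = 1.132
v = 0.469 × 3×10⁸ = 1.407×10⁸ m/s
p = γmv = 1.132 × 9.6 × 1.407×10⁸ = 1.529×10⁹ kg·m/s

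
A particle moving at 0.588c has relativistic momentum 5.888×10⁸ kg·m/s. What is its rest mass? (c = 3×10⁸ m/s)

γ = 1/√(1 - 0.588²) = 1.2363
v = 0.588 × 3×10⁸ = 1.764×10⁸ m/s
m = p/(γv) = 5.888×10⁸/(1.2363 × 1.764×10⁸) = 2.700 kg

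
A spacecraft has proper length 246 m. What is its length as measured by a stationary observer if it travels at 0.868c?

Proper length L₀ = 246 m
γ = 1/√(1 - 0.868²) = 2.0138
L = L₀/γ = 246/2.0138 = 122.2 m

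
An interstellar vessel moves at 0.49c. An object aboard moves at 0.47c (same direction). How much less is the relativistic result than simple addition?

Classical: u' + v = 0.47 + 0.49 = 0.96c
Relativistic: u = (0.47 + 0.49)/(1 + 0.2303) = 0.96/1.2303 = 0.7803c
Difference: 0.96 - 0.7803 = 0.1797c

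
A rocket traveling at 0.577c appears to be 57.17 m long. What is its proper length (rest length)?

Contracted length L = 57.17 m
γ = 1/√(1 - 0.577²) = 1.2244
L₀ = γL = 1.2244 × 57.17 = 70.00 m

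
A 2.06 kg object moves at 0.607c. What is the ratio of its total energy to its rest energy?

E = γmc², E₀ = mc²
E/E₀ = γ = 1/√(1 - 0.607²) = 1.258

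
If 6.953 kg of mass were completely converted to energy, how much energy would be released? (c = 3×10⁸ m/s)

Using E = mc²:
c² = (3×10⁸)² = 9×10¹⁶ m²/s²
E = 6.953 × 9×10¹⁶ = 6.258×10¹⁷ J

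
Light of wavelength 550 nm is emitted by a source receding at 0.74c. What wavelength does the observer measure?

β = 0.74
Wavelength Doppler factor = √(1.74/0.26) = √(6.692) = 2.587
λ_obs = 550 × 2.587 = 1423 nm (redshift)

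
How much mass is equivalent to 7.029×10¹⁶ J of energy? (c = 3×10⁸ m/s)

From E = mc², we get m = E/c²
c² = (3×10⁸)² = 9×10¹⁶ m²/s²
m = 7.029×10¹⁶ / 9×10¹⁶ = 0.7810 kg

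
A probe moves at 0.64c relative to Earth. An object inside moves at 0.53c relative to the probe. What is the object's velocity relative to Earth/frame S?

u = (u' + v)/(1 + u'v/c²)
Numerator: 0.53 + 0.64 = 1.17
Denominator: 1 + 0.3392 = 1.3392
u = 1.17/1.3392 = 0.8737c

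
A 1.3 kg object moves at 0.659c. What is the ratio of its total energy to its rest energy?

E = γmc², E₀ = mc²
E/E₀ = γ = 1/√(1 - 0.659²) = 1.330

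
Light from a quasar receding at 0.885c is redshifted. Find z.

β = 0.885
(1+β)/(1-β) = 1.885/0.115 = 16.391
√(16.391) = 4.049
z = 4.049 - 1 = 3.049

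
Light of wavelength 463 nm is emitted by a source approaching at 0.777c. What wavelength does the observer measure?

β = 0.777
Wavelength Doppler factor = √(0.223/1.777) = √(0.12549) = 0.3542
λ_obs = 463 × 0.3542 = 164.0 nm (blueshift)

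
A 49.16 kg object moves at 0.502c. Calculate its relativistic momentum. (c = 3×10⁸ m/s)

γ = 1/√(1 - 0.502²) = 1.1562
v = 0.502 × 3×10⁸ = 1.506×10⁸ m/s
p = γmv = 1.1562 × 49.16 × 1.506×10⁸ = 8.560×10⁹ kg·m/s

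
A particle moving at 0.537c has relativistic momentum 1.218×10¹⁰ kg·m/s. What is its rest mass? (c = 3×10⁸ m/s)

γ = 1/√(1 - 0.537²) = 1.1854
v = 0.537 × 3×10⁸ = 1.611×10⁸ m/s
m = p/(γv) = 1.218×10¹⁰/(1.1854 × 1.611×10⁸) = 63.78 kg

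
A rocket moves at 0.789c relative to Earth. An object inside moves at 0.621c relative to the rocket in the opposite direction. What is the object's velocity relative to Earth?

Object's velocity in rocket frame is u' = -0.621c
u = (u' + v)/(1 + u'v/c²) = (v - 0.621)/(1 - 0.621·v/c²)
Numerator: 0.789 - 0.621 = 0.168
Denominator: 1 - 0.489969 = 0.510031
u = 0.168/0.510031 = 0.3294c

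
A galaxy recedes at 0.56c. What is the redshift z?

β = 0.56
(1+β)/(1-β) = 1.56/0.44 = 3.5455
√(3.5455) = 1.8829
z = 1.8829 - 1 = 0.8829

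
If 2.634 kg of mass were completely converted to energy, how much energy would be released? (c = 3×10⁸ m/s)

Using E = mc²:
c² = (3×10⁸)² = 9×10¹⁶ m²/s²
E = 2.634 × 9×10¹⁶ = 2.371×10¹⁷ J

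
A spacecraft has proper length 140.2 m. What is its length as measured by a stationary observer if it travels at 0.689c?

Proper length L₀ = 140.2 m
γ = 1/√(1 - 0.689²) = 1.380
L = L₀/γ = 140.2/1.380 = 101.6 m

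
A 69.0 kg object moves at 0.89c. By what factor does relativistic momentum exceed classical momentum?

p_rel = γmv, p_class = mv
Ratio = γ = 1/√(1 - 0.89²) = 2.193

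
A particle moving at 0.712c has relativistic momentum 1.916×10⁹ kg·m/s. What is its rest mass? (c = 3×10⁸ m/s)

γ = 1/√(1 - 0.712²) = 1.424
v = 0.712 × 3×10⁸ = 2.136×10⁸ m/s
m = p/(γv) = 1.916×10⁹/(1.424 × 2.136×10⁸) = 6.299 kg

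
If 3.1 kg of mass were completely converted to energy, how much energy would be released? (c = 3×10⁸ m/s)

Using E = mc²:
c² = (3×10⁸)² = 9×10¹⁶ m²/s²
E = 3.1 × 9×10¹⁶ = 2.790×10¹⁷ J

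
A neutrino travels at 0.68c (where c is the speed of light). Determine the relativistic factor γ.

v/c = 0.68, so (v/c)² = 0.4624
1 - (v/c)² = 0.5376
γ = 1/√(0.5376) = 1.364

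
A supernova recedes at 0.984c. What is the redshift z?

β = 0.984
(1+β)/(1-β) = 1.984/0.016 = 124.0
√(124.0) = 11.14
z = 11.14 - 1 = 10.14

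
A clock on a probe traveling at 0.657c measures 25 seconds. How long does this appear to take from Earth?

Proper time Δt₀ = 25 seconds
γ = 1/√(1 - 0.657²) = 1.3265
Δt = γΔt₀ = 1.3265 × 25 = 33.16 seconds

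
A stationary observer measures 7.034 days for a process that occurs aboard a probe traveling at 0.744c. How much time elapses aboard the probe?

Dilated time Δt = 7.034 days
γ = 1/√(1 - 0.744²) = 1.4966
Δt₀ = Δt/γ = 7.034/1.4966 = 4.700 days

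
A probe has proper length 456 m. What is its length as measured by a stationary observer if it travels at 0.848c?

Proper length L₀ = 456 m
γ = 1/√(1 - 0.848²) = 1.887
L = L₀/γ = 456/1.887 = 241.7 m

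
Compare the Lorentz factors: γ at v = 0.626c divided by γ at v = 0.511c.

γ₁ = 1/√(1 - 0.626²) = 1.282
γ₂ = 1/√(1 - 0.511²) = 1.163
γ₁/γ₂ = 1.282/1.163 = 1.102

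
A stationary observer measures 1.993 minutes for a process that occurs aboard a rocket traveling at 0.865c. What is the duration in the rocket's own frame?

Dilated time Δt = 1.993 minutes
γ = 1/√(1 - 0.865²) = 1.993
Δt₀ = Δt/γ = 1.993/1.993 = 1.000 minutes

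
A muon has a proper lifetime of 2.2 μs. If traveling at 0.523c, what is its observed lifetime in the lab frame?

Proper lifetime τ₀ = 2.2 μs
γ = 1/√(1 - 0.523²) = 1.173
τ = γτ₀ = 1.173 × 2.2 μs = 2.581 μs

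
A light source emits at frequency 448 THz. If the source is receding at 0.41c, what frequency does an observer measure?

β = v/c = 0.41
(1-β)/(1+β) = 0.59/1.41 = 0.41844
Doppler factor = √(0.41844) = 0.6469
f_obs = 448 × 0.6469 = 289.8 THz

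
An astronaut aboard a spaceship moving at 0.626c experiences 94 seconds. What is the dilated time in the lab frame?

Proper time Δt₀ = 94 seconds
γ = 1/√(1 - 0.626²) = 1.282
Δt = γΔt₀ = 1.282 × 94 = 120.5 seconds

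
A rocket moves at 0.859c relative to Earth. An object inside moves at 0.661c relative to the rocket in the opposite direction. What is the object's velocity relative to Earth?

Object's velocity in rocket frame is u' = -0.661c
u = (u' + v)/(1 + u'v/c²) = (v - 0.661)/(1 - 0.661·v/c²)
Numerator: 0.859 - 0.661 = 0.198
Denominator: 1 - 0.567799 = 0.432201
u = 0.198/0.432201 = 0.4581c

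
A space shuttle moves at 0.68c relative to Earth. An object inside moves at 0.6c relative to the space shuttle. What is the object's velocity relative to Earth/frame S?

u = (u' + v)/(1 + u'v/c²)
Numerator: 0.6 + 0.68 = 1.28
Denominator: 1 + 0.408 = 1.408
u = 1.28/1.408 = 0.9091c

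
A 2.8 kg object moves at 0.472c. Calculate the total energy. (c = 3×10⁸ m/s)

γ = 1/√(1 - 0.472²) = 1.134
mc² = 2.8 × (3×10⁸)² = 2.520×10¹⁷ J
E = γmc² = 1.134 × 2.520×10¹⁷ = 2.858×10¹⁷ J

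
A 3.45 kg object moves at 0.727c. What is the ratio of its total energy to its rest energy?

E = γmc², E₀ = mc²
E/E₀ = γ = 1/√(1 - 0.727²) = 1.456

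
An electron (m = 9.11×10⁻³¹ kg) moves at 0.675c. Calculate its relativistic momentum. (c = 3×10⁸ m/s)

γ = 1/√(1 - 0.675²) = 1.355
v = 0.675 × 3×10⁸ = 2.025×10⁸ m/s
p = γmv = 1.355 × 9.11×10⁻³¹ × 2.025×10⁸ = 2.500×10⁻²² kg·m/s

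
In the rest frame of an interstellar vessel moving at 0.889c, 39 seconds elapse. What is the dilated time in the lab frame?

Proper time Δt₀ = 39 seconds
γ = 1/√(1 - 0.889²) = 2.1838
Δt = γΔt₀ = 2.1838 × 39 = 85.17 seconds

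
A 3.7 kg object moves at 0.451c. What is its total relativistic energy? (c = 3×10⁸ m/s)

γ = 1/√(1 - 0.451²) = 1.1204
mc² = 3.7 × (3×10⁸)² = 3.330×10¹⁷ J
E = γmc² = 1.1204 × 3.330×10¹⁷ = 3.731×10¹⁷ J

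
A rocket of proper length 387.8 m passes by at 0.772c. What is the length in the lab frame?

Proper length L₀ = 387.8 m
γ = 1/√(1 - 0.772²) = 1.573
L = L₀/γ = 387.8/1.573 = 246.5 m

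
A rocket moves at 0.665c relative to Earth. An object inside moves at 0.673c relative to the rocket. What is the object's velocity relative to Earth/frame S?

u = (u' + v)/(1 + u'v/c²)
Numerator: 0.673 + 0.665 = 1.338
Denominator: 1 + 0.447545 = 1.447545
u = 1.338/1.447545 = 0.9243c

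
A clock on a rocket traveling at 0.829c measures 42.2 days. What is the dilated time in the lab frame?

Proper time Δt₀ = 42.2 days
γ = 1/√(1 - 0.829²) = 1.7881
Δt = γΔt₀ = 1.7881 × 42.2 = 75.46 days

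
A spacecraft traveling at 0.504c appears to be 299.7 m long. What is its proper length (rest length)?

Contracted length L = 299.7 m
γ = 1/√(1 - 0.504²) = 1.1578
L₀ = γL = 1.1578 × 299.7 = 347.0 m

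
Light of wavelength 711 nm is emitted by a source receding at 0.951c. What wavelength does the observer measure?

β = 0.951
Wavelength Doppler factor = √(1.951/0.049) = √(39.82) = 6.310
λ_obs = 711 × 6.310 = 4486 nm (redshift)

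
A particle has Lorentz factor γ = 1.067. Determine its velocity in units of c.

From γ = 1/√(1 - v²/c²):
1/γ² = 1/1.067² = 0.87836
v²/c² = 1 - 0.87836 = 0.12164
v/c = √(0.12164) = 0.3488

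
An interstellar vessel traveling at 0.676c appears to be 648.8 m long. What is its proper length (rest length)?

Contracted length L = 648.8 m
γ = 1/√(1 - 0.676²) = 1.357
L₀ = γL = 1.357 × 648.8 = 880.4 m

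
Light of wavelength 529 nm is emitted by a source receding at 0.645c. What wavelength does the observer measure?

β = 0.645
Wavelength Doppler factor = √(1.645/0.355) = √(4.634) = 2.153
λ_obs = 529 × 2.153 = 1139 nm (redshift)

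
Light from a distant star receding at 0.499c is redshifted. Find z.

β = 0.499
(1+β)/(1-β) = 1.499/0.501 = 2.992
√(2.992) = 1.7297
z = 1.7297 - 1 = 0.7297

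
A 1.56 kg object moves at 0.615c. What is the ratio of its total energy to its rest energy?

E = γmc², E₀ = mc²
E/E₀ = γ = 1/√(1 - 0.615²) = 1.268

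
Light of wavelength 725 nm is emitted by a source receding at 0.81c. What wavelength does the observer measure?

β = 0.81
Wavelength Doppler factor = √(1.81/0.19) = √(9.5263) = 3.0865
λ_obs = 725 × 3.0865 = 2238 nm (redshift)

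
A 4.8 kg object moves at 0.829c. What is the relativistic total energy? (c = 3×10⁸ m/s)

γ = 1/√(1 - 0.829²) = 1.7881
mc² = 4.8 × (3×10⁸)² = 4.320×10¹⁷ J
E = γmc² = 1.7881 × 4.320×10¹⁷ = 7.725×10¹⁷ J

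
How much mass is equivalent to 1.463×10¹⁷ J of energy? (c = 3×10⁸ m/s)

From E = mc², we get m = E/c²
c² = (3×10⁸)² = 9×10¹⁶ m²/s²
m = 1.463×10¹⁷ / 9×10¹⁶ = 1.626 kg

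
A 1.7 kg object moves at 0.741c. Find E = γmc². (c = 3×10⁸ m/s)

γ = 1/√(1 - 0.741²) = 1.489
mc² = 1.7 × (3×10⁸)² = 1.530×10¹⁷ J
E = γmc² = 1.489 × 1.530×10¹⁷ = 2.278×10¹⁷ J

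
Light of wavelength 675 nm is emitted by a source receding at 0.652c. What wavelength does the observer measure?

β = 0.652
Wavelength Doppler factor = √(1.652/0.348) = √(4.747) = 2.179
λ_obs = 675 × 2.179 = 1471 nm (redshift)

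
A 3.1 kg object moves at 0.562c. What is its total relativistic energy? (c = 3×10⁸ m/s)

γ = 1/√(1 - 0.562²) = 1.209
mc² = 3.1 × (3×10⁸)² = 2.790×10¹⁷ J
E = γmc² = 1.209 × 2.790×10¹⁷ = 3.373×10¹⁷ J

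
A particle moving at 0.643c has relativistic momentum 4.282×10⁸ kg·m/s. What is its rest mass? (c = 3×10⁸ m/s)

γ = 1/√(1 - 0.643²) = 1.306
v = 0.643 × 3×10⁸ = 1.929×10⁸ m/s
m = p/(γv) = 4.282×10⁸/(1.306 × 1.929×10⁸) = 1.700 kg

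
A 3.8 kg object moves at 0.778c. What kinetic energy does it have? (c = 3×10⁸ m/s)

γ = 1/√(1 - 0.778²) = 1.5917
γ - 1 = 0.5917
KE = (γ-1)mc² = 0.5917 × 3.8 × (3×10⁸)² = 2.024×10¹⁷ J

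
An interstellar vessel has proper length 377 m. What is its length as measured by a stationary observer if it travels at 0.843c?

Proper length L₀ = 377 m
γ = 1/√(1 - 0.843²) = 1.859
L = L₀/γ = 377/1.859 = 202.8 m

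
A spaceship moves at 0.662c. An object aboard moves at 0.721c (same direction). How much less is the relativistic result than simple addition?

Classical: u' + v = 0.721 + 0.662 = 1.383c
Relativistic: u = (0.721 + 0.662)/(1 + 0.477302) = 1.383/1.477302 = 0.9362c
Difference: 1.383 - 0.9362 = 0.4468c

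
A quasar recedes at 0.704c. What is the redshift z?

β = 0.704
(1+β)/(1-β) = 1.704/0.296 = 5.757
√(5.757) = 2.399
z = 2.399 - 1 = 1.399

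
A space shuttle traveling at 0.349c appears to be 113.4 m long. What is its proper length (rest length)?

Contracted length L = 113.4 m
γ = 1/√(1 - 0.349²) = 1.067
L₀ = γL = 1.067 × 113.4 = 121.0 m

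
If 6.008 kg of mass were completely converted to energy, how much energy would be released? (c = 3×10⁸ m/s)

Using E = mc²:
c² = (3×10⁸)² = 9×10¹⁶ m²/s²
E = 6.008 × 9×10¹⁶ = 5.407×10¹⁷ J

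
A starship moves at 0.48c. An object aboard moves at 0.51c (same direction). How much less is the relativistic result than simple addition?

Classical: u' + v = 0.51 + 0.48 = 0.99c
Relativistic: u = (0.51 + 0.48)/(1 + 0.2448) = 0.99/1.2448 = 0.7953c
Difference: 0.99 - 0.7953 = 0.1947c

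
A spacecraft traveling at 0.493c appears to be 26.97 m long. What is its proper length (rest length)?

Contracted length L = 26.97 m
γ = 1/√(1 - 0.493²) = 1.1494
L₀ = γL = 1.1494 × 26.97 = 31.00 m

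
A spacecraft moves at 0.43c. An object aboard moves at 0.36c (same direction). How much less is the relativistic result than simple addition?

Classical: u' + v = 0.36 + 0.43 = 0.79c
Relativistic: u = (0.36 + 0.43)/(1 + 0.1548) = 0.79/1.1548 = 0.6841c
Difference: 0.79 - 0.6841 = 0.1059c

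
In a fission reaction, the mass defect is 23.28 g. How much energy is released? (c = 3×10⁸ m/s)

Convert mass defect: Δm = 23.28 g = 0.02328 kg
E = Δm·c² = 0.02328 × (3×10⁸)²
= 0.02328 × 9×10¹⁶ = 2.095×10¹⁵ J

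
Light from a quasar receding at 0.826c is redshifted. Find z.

β = 0.826
(1+β)/(1-β) = 1.826/0.174 = 10.49
√(10.49) = 3.239
z = 3.239 - 1 = 2.239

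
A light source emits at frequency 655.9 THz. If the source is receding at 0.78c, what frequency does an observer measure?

β = v/c = 0.78
(1-β)/(1+β) = 0.22/1.78 = 0.1236
Doppler factor = √(0.1236) = 0.3516
f_obs = 655.9 × 0.3516 = 230.6 THz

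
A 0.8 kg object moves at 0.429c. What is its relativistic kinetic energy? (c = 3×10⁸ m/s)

γ = 1/√(1 - 0.429²) = 1.107046
γ - 1 = 0.107046
KE = (γ-1)mc² = 0.107046 × 0.8 × (3×10⁸)² = 7.707×10¹⁵ J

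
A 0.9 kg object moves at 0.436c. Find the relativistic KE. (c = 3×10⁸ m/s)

γ = 1/√(1 - 0.436²) = 1.111177
γ - 1 = 0.111177
KE = (γ-1)mc² = 0.111177 × 0.9 × (3×10⁸)² = 9.005×10¹⁵ J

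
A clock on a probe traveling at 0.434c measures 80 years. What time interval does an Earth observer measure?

Proper time Δt₀ = 80 years
γ = 1/√(1 - 0.434²) = 1.110
Δt = γΔt₀ = 1.110 × 80 = 88.80 years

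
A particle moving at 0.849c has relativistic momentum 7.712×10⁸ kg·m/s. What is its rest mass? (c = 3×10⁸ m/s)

γ = 1/√(1 - 0.849²) = 1.893
v = 0.849 × 3×10⁸ = 2.547×10⁸ m/s
m = p/(γv) = 7.712×10⁸/(1.893 × 2.547×10⁸) = 1.600 kg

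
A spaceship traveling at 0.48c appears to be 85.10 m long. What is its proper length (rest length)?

Contracted length L = 85.10 m
γ = 1/√(1 - 0.48²) = 1.140
L₀ = γL = 1.140 × 85.10 = 97.01 m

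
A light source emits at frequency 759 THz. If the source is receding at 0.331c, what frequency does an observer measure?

β = v/c = 0.331
(1-β)/(1+β) = 0.669/1.331 = 0.50263
Doppler factor = √(0.50263) = 0.7090
f_obs = 759 × 0.7090 = 538.1 THz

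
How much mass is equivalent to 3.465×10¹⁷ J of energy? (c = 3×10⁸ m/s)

From E = mc², we get m = E/c²
c² = (3×10⁸)² = 9×10¹⁶ m²/s²
m = 3.465×10¹⁷ / 9×10¹⁶ = 3.850 kg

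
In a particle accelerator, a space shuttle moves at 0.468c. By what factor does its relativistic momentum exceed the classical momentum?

p_rel = γmv, p_class = mv
Ratio = γ = 1/√(1 - 0.468²)
= 1/√(0.780976) = 1.132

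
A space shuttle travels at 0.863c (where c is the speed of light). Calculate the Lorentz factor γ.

v/c = 0.863, so (v/c)² = 0.744769
1 - (v/c)² = 0.255231
γ = 1/√(0.255231) = 1.979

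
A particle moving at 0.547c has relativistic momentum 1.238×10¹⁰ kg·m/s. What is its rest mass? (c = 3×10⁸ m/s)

γ = 1/√(1 - 0.547²) = 1.1946
v = 0.547 × 3×10⁸ = 1.641×10⁸ m/s
m = p/(γv) = 1.238×10¹⁰/(1.1946 × 1.641×10⁸) = 63.15 kg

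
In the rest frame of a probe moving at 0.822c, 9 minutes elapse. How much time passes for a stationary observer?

Proper time Δt₀ = 9 minutes
γ = 1/√(1 - 0.822²) = 1.756
Δt = γΔt₀ = 1.756 × 9 = 15.80 minutes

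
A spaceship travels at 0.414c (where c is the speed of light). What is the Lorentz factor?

v/c = 0.414, so (v/c)² = 0.171396
1 - (v/c)² = 0.828604
γ = 1/√(0.828604) = 1.099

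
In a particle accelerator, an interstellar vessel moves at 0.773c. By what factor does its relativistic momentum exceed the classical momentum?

p_rel = γmv, p_class = mv
Ratio = γ = 1/√(1 - 0.773²)
= 1/√(0.402471) = 1.576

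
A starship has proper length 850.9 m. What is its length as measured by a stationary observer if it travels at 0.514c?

Proper length L₀ = 850.9 m
γ = 1/√(1 - 0.514²) = 1.1658
L = L₀/γ = 850.9/1.1658 = 729.9 m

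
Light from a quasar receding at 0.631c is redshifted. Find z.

β = 0.631
(1+β)/(1-β) = 1.631/0.369 = 4.420
√(4.420) = 2.102
z = 2.102 - 1 = 1.102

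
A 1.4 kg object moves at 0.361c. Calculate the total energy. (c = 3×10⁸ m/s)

γ = 1/√(1 - 0.361²) = 1.072
mc² = 1.4 × (3×10⁸)² = 1.260×10¹⁷ J
E = γmc² = 1.072 × 1.260×10¹⁷ = 1.351×10¹⁷ J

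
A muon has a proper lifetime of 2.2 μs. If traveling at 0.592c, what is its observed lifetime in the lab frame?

Proper lifetime τ₀ = 2.2 μs
γ = 1/√(1 - 0.592²) = 1.241
τ = γτ₀ = 1.241 × 2.2 μs = 2.730 μs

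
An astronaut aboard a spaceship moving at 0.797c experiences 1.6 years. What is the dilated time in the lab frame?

Proper time Δt₀ = 1.6 years
γ = 1/√(1 - 0.797²) = 1.6557
Δt = γΔt₀ = 1.6557 × 1.6 = 2.649 years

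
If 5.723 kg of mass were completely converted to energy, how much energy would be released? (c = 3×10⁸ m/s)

Using E = mc²:
c² = (3×10⁸)² = 9×10¹⁶ m²/s²
E = 5.723 × 9×10¹⁶ = 5.151×10¹⁷ J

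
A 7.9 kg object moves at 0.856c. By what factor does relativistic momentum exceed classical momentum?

p_rel = γmv, p_class = mv
Ratio = γ = 1/√(1 - 0.856²) = 1.934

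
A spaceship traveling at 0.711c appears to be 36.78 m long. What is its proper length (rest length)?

Contracted length L = 36.78 m
γ = 1/√(1 - 0.711²) = 1.422
L₀ = γL = 1.422 × 36.78 = 52.30 m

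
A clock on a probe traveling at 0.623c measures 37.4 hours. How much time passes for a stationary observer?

Proper time Δt₀ = 37.4 hours
γ = 1/√(1 - 0.623²) = 1.2784
Δt = γΔt₀ = 1.2784 × 37.4 = 47.81 hours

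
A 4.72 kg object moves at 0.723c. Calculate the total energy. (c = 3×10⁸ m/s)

γ = 1/√(1 - 0.723²) = 1.4475
mc² = 4.72 × (3×10⁸)² = 4.248×10¹⁷ J
E = γmc² = 1.4475 × 4.248×10¹⁷ = 6.149×10¹⁷ J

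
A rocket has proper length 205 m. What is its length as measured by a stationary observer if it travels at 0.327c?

Proper length L₀ = 205 m
γ = 1/√(1 - 0.327²) = 1.0582
L = L₀/γ = 205/1.0582 = 193.7 m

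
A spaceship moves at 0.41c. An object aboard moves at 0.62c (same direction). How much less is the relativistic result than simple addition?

Classical: u' + v = 0.62 + 0.41 = 1.03c
Relativistic: u = (0.62 + 0.41)/(1 + 0.2542) = 1.03/1.2542 = 0.8212c
Difference: 1.03 - 0.8212 = 0.2088c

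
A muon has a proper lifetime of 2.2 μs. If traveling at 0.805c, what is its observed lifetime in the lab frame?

Proper lifetime τ₀ = 2.2 μs
γ = 1/√(1 - 0.805²) = 1.6856
τ = γτ₀ = 1.6856 × 2.2 μs = 3.708 μs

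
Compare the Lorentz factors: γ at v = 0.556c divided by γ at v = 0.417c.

γ₁ = 1/√(1 - 0.556²) = 1.203
γ₂ = 1/√(1 - 0.417²) = 1.100
γ₁/γ₂ = 1.203/1.100 = 1.094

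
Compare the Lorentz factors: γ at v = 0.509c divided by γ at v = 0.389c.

γ₁ = 1/√(1 - 0.509²) = 1.1618
γ₂ = 1/√(1 - 0.389²) = 1.0855
γ₁/γ₂ = 1.1618/1.0855 = 1.070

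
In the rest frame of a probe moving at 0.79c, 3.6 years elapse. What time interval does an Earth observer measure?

Proper time Δt₀ = 3.6 years
γ = 1/√(1 - 0.79²) = 1.631
Δt = γΔt₀ = 1.631 × 3.6 = 5.872 years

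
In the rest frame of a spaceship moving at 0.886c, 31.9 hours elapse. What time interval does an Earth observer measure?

Proper time Δt₀ = 31.9 hours
γ = 1/√(1 - 0.886²) = 2.1566
Δt = γΔt₀ = 2.1566 × 31.9 = 68.80 hours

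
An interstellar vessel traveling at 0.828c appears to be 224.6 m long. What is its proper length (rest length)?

Contracted length L = 224.6 m
γ = 1/√(1 - 0.828²) = 1.7834
L₀ = γL = 1.7834 × 224.6 = 400.6 m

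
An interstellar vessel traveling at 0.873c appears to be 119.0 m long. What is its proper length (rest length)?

Contracted length L = 119.0 m
γ = 1/√(1 - 0.873²) = 2.050
L₀ = γL = 2.050 × 119.0 = 244.0 m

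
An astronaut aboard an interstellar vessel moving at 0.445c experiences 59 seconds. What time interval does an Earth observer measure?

Proper time Δt₀ = 59 seconds
γ = 1/√(1 - 0.445²) = 1.11666
Δt = γΔt₀ = 1.11666 × 59 = 65.88 seconds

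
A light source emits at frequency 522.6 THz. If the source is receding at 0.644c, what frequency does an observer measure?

β = v/c = 0.644
(1-β)/(1+β) = 0.356/1.644 = 0.2165
Doppler factor = √(0.2165) = 0.4653
f_obs = 522.6 × 0.4653 = 243.2 THz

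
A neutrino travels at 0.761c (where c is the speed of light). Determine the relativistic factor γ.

v/c = 0.761, so (v/c)² = 0.579121
1 - (v/c)² = 0.420879
γ = 1/√(0.420879) = 1.541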